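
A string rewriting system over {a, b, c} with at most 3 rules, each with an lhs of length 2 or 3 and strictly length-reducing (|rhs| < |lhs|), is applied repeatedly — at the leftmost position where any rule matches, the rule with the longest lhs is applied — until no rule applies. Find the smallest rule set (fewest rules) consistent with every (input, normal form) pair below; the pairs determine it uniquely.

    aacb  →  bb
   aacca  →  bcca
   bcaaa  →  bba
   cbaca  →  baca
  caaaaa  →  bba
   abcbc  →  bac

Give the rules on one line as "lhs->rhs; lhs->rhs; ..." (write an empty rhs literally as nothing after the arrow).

aa->b; abb->ba; cb->b

  | aacb => bcb => bb
  | aacca => bcca
  | bcaaa => bcba => bba
  | cbaca => baca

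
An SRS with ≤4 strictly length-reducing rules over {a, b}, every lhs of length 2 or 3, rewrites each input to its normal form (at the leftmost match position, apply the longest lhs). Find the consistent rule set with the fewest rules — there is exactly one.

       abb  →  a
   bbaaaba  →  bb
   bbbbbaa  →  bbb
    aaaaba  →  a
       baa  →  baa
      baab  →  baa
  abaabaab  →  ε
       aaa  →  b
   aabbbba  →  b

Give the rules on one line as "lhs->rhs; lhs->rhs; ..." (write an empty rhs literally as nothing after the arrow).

  | abb => ab => a
  | bbaaaba => baaba => baaa => bb
  | bbbbbaa => bbbba => bbb
  | aaaaba => baba => a

aaa->b; ab->a; bab->; bba->b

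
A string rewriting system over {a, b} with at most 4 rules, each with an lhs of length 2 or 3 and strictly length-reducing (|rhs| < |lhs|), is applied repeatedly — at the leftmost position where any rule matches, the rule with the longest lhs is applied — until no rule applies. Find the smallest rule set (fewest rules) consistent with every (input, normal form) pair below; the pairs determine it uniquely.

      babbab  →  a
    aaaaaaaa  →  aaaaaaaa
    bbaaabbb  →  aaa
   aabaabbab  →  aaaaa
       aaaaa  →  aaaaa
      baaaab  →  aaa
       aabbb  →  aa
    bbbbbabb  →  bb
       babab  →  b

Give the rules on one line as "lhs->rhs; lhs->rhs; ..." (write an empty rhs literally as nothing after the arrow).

ab->a; ba->; bba->a

  | babbab => bbab => ab => a
  | aaaaaaaa
  | bbaaabbb => aaabbb => aaabb => aaab => aaa
  | aabaabbab => aaaabbab => aaaabab => aaaaab => aaaaa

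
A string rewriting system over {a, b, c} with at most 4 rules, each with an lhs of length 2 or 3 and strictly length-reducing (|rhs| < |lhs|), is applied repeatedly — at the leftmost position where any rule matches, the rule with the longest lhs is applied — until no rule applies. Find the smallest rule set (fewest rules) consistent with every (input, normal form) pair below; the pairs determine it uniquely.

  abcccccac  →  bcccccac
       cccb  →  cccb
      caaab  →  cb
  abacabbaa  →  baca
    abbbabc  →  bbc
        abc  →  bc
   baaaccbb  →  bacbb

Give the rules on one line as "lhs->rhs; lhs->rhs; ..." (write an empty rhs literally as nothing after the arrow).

  | abcccccac => bcccccac
  | cccb
  | caaab => caab => cab => cb
  | abacabbaa => bacabbaa => bacbbaa => baca

aac->; ab->b; bba->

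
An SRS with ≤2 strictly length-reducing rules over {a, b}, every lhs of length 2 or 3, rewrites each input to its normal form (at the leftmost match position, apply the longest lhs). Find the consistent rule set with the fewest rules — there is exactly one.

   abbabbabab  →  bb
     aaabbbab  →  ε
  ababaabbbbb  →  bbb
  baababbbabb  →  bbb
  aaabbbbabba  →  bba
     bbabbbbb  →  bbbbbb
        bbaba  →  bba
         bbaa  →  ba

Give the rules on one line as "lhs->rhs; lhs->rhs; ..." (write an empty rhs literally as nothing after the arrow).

  | abbabbabab => babbabab => bbabab => bbab => bb
  | aaabbbab => aabbab => abab => ab => ε
  | ababaabbbbb => abaabbbbb => aabbbbb => abbbb => bbb
  | baababbbabb => ababbbabb => abbbabb => bbabb => bbb

ab->; baa->a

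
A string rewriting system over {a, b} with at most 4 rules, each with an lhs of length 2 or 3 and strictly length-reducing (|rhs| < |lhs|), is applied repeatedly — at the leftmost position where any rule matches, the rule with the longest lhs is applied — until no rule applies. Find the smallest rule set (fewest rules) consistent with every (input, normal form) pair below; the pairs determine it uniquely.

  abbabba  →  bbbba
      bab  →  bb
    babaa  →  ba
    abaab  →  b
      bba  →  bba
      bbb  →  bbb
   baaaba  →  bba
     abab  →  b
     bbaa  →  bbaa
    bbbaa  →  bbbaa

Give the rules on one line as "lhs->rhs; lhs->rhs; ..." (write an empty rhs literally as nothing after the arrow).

  | abbabba => bbabba => bbbba
  | bab => bb
  | babaa => ba
  | abaab => ab => b

aaa->; ab->b; aba->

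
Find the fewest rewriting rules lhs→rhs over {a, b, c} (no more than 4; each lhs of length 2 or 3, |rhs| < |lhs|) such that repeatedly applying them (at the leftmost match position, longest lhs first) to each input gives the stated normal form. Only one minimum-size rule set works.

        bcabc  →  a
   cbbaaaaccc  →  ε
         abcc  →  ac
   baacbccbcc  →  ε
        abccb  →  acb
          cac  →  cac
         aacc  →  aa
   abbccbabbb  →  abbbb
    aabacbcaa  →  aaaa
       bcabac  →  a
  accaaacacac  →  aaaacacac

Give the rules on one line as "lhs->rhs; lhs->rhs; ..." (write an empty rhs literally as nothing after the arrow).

  | bcabc => abc => a
  | cbbaaaaccc => cbbaaaccc => cbbaaccc => cbbaccc => cbbccc => cbcc => cc => ε
  | abcc => ac
  | baacbccbcc => bacbccbcc => bcbccbcc => bccbcc => cbcc => cc => ε

ba->b; bc->; cc->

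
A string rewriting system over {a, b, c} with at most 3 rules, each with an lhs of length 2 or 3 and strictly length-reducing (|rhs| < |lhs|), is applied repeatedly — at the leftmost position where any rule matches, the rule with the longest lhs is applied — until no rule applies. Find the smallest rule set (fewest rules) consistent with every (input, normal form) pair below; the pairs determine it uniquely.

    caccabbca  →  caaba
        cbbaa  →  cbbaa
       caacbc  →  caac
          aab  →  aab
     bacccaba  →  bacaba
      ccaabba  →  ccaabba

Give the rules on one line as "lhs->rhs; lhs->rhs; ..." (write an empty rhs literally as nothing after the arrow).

  | caccabbca => caabbca => caaba
  | cbbaa
  | caacbc => caac
  | aab

acc->a; bc->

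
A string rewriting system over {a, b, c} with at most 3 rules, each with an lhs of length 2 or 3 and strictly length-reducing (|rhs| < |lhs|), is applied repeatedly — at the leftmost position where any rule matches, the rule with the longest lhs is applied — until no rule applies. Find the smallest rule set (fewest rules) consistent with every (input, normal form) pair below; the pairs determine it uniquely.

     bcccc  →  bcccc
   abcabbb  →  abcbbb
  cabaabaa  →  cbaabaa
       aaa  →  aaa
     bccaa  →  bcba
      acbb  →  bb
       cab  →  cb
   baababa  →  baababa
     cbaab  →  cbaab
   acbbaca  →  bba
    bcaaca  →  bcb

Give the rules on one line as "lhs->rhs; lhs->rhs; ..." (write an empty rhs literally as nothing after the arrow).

  | bcccc
  | abcabbb => abcbbb
  | cabaabaa => cbaabaa
  | aaa

ac->; ca->c; cca->cb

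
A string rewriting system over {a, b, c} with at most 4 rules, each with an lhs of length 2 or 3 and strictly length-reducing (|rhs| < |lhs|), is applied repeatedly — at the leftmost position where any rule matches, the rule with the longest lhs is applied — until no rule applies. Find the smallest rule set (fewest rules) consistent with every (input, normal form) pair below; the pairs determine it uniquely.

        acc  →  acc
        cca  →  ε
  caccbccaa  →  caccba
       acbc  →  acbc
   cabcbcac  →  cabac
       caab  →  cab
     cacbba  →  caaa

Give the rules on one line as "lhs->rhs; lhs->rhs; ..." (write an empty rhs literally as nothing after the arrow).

  | acc
  | cca => ε
  | caccbccaa => caccba
  | acbc

aab->ab; bca->bb; cbb->a; cca->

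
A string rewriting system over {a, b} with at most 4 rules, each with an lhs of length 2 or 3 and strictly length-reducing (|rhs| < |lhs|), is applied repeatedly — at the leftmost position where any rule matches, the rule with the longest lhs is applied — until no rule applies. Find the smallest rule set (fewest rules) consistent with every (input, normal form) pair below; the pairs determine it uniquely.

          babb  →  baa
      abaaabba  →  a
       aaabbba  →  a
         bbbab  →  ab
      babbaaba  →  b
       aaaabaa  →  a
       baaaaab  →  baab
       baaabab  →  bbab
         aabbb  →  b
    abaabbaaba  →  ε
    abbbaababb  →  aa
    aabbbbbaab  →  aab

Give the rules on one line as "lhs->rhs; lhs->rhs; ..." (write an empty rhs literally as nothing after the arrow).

  | babb => baa
  | abaaabba => aabba => aaaa => a
  | aaabbba => bbba => a
  | bbbab => ab

aaa->; aba->; abb->aa; bbb->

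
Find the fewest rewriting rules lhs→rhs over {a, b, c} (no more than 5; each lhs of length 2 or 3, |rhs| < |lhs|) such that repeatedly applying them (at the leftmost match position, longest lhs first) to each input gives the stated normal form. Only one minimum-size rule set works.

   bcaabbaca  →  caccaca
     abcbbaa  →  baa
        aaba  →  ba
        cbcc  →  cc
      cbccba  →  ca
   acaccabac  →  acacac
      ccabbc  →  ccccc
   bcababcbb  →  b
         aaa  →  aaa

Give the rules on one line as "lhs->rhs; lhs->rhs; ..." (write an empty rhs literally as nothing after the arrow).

ab->b; abb->cc; bc->c; cb->

  | bcaabbaca => caabbaca => caccaca
  | abcbbaa => bcbbaa => cbbaa => baa
  | aaba => aba => ba
  | cbcc => cc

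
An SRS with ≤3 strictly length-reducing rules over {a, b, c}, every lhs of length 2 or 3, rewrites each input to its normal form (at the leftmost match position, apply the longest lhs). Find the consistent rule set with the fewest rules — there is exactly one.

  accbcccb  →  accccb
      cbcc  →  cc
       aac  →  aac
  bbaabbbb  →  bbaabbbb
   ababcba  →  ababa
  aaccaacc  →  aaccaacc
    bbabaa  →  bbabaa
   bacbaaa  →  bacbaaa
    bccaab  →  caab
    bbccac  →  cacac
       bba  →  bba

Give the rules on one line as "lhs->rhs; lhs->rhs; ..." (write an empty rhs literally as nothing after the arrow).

bbc->ca; bc->

  | accbcccb => accccb
  | cbcc => cc
  | aac
  | bbaabbbb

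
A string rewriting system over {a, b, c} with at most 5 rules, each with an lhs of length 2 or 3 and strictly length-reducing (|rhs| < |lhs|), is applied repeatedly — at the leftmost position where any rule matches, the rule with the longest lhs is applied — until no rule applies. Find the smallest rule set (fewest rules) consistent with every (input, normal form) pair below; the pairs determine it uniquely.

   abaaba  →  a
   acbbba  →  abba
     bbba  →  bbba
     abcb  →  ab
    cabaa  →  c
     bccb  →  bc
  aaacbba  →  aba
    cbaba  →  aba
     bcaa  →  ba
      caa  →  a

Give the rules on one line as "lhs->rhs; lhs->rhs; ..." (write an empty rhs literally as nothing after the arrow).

aa->a; baa->c; ca->; cb->

  | abaaba => acba => aa => a
  | acbbba => abba
  | bbba
  | abcb => ab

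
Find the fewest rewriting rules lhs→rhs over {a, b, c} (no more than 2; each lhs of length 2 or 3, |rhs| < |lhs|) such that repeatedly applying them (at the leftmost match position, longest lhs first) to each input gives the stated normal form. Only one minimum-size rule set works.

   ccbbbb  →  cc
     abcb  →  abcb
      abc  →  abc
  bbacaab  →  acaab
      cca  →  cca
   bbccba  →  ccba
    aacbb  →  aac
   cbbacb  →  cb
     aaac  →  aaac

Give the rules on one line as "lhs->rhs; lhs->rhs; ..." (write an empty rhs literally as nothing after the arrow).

bb->; cac->c

  | ccbbbb => ccbb => cc
  | abcb
  | abc
  | bbacaab => acaab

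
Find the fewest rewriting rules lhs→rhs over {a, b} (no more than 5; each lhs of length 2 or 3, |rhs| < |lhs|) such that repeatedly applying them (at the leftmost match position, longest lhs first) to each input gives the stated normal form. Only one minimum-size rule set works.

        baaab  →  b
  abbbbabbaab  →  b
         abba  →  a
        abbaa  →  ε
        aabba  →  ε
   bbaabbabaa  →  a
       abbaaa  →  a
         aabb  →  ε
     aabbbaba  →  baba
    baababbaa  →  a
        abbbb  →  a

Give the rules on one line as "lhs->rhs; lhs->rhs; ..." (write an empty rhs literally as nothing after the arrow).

aa->; baa->bb; bb->; bba->aa

  | baaab => bbab => aab => b
  | abbbbabbaab => abbabbaab => aaabbaab => abbaab => aaaab => aab => b
  | abba => aaa => a
  | abbaa => aaaa => aa => ε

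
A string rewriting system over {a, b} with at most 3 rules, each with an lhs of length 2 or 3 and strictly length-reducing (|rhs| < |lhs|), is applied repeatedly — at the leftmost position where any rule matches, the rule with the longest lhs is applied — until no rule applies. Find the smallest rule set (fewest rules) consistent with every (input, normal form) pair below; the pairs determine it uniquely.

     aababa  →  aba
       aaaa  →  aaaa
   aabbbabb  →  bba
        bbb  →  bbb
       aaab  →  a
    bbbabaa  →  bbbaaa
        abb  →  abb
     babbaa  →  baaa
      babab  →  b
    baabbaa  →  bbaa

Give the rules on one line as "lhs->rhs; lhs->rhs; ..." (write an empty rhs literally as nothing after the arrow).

aab->; bab->ba

  | aababa => aba
  | aaaa
  | aabbbabb => bbabb => bbab => bba
  | bbb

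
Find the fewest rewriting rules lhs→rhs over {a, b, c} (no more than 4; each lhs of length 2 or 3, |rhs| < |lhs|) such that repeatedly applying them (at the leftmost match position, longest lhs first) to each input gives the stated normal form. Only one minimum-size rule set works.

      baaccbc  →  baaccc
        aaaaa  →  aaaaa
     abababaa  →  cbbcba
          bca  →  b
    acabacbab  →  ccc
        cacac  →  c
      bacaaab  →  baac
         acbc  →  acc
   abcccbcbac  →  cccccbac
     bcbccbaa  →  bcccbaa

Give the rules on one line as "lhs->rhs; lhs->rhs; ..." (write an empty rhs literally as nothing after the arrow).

ab->c; aba->cb; ca->; cbc->cc

  | baaccbc => baaccc
  | aaaaa
  | abababaa => cbbabaa => cbbcba
  | bca => b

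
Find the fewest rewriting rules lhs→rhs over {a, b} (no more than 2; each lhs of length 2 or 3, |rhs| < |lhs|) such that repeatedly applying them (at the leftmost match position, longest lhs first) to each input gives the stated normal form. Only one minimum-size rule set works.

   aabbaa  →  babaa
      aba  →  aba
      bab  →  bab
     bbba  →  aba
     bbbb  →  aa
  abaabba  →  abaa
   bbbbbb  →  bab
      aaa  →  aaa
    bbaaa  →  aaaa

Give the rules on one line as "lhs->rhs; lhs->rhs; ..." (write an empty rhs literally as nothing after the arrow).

  | aabbaa => babaa
  | aba
  | bab
  | bbba => aba

aab->ba; bb->a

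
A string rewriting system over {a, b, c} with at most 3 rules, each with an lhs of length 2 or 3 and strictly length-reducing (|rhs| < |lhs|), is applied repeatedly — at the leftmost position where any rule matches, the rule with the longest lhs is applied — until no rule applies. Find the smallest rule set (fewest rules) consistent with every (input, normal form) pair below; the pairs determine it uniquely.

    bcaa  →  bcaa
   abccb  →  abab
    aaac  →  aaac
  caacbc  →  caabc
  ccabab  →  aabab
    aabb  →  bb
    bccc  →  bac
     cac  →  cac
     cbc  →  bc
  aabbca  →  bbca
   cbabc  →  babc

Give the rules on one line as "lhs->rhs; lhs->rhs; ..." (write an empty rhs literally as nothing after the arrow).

abb->bb; cb->b; cc->a

  | bcaa
  | abccb => abab
  | aaac
  | caacbc => caabc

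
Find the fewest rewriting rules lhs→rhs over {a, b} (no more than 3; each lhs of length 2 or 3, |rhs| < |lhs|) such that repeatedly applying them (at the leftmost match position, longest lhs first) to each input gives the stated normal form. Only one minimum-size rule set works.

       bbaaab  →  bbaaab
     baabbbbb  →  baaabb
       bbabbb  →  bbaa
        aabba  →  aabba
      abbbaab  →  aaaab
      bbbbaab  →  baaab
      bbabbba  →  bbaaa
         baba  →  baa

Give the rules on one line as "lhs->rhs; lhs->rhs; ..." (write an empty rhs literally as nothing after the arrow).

  | bbaaab
  | baabbbbb => baababb => baaabb
  | bbabbb => bbaba => bbaa
  | aabba

aba->aa; bbb->ba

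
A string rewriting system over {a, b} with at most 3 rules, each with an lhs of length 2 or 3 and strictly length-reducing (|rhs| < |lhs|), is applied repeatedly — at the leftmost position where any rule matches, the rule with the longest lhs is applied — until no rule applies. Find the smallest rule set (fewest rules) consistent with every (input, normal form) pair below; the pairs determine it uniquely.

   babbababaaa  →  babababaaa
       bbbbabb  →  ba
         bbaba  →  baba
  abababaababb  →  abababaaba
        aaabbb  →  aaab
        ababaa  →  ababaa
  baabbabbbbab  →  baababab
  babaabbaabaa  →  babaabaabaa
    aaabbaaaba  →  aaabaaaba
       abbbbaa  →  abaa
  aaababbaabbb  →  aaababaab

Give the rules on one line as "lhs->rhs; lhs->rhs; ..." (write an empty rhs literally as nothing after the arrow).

bb->; bba->ba

  | babbababaaa => babababaaa
  | bbbbabb => bbabb => babb => ba
  | bbaba => baba
  | abababaababb => abababaaba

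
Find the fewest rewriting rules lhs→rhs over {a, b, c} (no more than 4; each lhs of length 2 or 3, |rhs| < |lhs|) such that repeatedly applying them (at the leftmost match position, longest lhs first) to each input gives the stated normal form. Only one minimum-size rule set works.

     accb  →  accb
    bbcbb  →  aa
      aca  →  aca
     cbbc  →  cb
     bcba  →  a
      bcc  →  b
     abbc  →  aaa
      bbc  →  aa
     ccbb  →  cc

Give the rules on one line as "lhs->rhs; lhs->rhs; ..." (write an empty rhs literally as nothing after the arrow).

  | accb
  | bbcbb => aabb => aa
  | aca
  | cbbc => caa => cb

bb->; bbc->aa; bc->b; caa->cb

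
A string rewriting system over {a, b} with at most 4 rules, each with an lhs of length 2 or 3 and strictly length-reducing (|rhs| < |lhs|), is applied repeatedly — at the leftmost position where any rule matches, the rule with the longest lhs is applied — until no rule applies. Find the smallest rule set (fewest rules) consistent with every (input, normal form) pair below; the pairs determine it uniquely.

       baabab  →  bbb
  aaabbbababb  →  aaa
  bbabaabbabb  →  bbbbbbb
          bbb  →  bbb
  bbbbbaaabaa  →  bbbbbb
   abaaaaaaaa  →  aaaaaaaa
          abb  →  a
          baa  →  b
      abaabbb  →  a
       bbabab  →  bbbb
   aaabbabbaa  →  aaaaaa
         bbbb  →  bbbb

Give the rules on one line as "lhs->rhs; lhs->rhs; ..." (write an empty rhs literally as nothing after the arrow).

ab->; abb->a; ba->b

  | baabab => babab => bbab => bbb
  | aaabbbababb => aaabababb => aaababb => aaabb => aaa
  | bbabaabbabb => bbbaabbabb => bbbabbabb => bbbbbabb => bbbbbbb
  | bbb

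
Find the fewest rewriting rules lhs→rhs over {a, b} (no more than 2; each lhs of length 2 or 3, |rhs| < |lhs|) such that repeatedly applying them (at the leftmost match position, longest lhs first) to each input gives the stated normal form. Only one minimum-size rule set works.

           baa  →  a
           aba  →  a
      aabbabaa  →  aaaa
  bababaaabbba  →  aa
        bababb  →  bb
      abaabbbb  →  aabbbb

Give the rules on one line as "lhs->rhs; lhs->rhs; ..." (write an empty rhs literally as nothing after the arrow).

ba->; bba->a

  | baa => a
  | aba => a
  | aabbabaa => aaabaa => aaaa
  | bababaaabbba => babaaabbba => baaabbba => aabbba => aaba => aa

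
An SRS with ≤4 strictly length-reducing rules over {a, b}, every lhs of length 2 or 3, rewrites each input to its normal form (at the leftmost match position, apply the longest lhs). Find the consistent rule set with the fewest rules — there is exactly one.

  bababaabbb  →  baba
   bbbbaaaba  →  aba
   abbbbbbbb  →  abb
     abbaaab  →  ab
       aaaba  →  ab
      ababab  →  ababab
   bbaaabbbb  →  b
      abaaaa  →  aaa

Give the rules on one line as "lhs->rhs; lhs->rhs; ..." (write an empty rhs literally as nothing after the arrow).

  | bababaabbb => bababbb => baba
  | bbbbaaaba => baaaba => aba
  | abbbbbbbb => abbbbb => abb
  | abbaaab => abaab => ab

aab->bb; baa->; bba->b; bbb->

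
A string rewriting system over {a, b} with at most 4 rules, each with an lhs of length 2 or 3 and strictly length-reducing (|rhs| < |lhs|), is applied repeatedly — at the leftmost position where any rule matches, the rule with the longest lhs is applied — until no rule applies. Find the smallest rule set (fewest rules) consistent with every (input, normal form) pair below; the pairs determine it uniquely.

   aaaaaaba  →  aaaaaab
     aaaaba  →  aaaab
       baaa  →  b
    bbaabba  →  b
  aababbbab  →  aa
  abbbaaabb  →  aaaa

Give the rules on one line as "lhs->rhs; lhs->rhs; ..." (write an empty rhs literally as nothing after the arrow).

ba->b; bb->; bba->bb; bbb->

  | aaaaaaba => aaaaaab
  | aaaaba => aaaab
  | baaa => baa => ba => b
  | bbaabba => bbabba => bbbba => ba => b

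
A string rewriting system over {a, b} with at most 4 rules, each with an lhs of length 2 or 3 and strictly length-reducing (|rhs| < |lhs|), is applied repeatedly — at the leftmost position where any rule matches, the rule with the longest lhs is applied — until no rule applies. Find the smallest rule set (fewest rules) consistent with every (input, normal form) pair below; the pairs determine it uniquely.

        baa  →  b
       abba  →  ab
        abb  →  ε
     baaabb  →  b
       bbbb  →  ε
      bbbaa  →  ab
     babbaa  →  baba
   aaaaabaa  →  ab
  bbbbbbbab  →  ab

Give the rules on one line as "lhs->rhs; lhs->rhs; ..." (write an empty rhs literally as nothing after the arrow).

aa->; aab->aa; bb->a; bba->b

  | baa => b
  | abba => ab
  | abb => aa => ε
  | baaabb => babb => baa => b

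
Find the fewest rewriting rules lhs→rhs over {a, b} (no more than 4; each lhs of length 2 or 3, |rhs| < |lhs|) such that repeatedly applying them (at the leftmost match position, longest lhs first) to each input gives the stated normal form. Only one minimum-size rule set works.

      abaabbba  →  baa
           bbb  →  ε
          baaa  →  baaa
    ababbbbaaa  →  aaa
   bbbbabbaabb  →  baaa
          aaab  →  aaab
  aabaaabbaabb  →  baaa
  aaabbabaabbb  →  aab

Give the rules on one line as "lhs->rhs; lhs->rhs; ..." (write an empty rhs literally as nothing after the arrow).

  | abaabbba => babbba => baa
  | bbb => ε
  | baaa
  | ababbbbaaa => bbbbbaaa => bbaaa => aaa

aba->b; bb->; bbb->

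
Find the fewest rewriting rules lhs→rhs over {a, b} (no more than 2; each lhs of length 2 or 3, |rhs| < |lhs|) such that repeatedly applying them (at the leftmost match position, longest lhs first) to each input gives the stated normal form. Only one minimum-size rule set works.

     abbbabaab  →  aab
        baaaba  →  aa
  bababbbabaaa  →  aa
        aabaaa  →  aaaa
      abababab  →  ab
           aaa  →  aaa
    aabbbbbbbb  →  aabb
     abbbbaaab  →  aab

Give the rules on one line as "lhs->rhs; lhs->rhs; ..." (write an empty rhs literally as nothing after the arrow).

ba->; bbb->b

  | abbbabaab => ababaab => abaab => aab
  | baaaba => aaba => aa
  | bababbbabaaa => babbbabaaa => bbbabaaa => babaaa => baaa => aa
  | aabaaa => aaaa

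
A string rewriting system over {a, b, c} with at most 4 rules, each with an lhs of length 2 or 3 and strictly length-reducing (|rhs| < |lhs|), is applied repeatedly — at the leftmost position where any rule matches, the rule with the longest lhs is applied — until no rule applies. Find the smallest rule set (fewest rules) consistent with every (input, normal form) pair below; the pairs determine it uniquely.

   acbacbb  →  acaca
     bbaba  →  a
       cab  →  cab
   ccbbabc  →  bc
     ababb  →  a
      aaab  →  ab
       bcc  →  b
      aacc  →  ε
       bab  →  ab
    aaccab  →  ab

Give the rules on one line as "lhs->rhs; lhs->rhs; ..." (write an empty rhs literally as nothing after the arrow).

aa->; ba->a; bb->a; cc->

  | acbacbb => acacbb => acaca
  | bbaba => aaba => ba => a
  | cab
  | ccbbabc => bbabc => aabc => bc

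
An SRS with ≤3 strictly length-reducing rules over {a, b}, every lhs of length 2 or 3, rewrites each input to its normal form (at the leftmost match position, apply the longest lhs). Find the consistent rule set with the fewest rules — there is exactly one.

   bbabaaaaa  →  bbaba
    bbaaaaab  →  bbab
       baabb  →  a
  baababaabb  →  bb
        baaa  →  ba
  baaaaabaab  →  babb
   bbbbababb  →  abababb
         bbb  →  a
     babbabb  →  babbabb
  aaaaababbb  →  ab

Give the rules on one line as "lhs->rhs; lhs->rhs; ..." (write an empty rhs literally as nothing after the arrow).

aa->; bbb->a

  | bbabaaaaa => bbabaaa => bbaba
  | bbaaaaab => bbaaab => bbab
  | baabb => bbb => a
  | baababaabb => bbabaabb => bbabbb => bbaa => bb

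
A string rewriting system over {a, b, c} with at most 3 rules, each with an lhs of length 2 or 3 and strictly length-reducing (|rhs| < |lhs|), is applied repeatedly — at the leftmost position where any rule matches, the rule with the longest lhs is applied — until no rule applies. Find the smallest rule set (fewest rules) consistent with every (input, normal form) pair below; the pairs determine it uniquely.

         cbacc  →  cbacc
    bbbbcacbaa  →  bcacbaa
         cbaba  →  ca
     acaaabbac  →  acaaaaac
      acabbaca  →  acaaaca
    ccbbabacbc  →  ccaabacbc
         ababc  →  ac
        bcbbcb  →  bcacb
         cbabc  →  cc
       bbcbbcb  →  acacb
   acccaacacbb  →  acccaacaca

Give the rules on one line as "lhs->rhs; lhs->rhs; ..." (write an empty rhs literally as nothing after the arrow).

  | cbacc
  | bbbbcacbaa => bcacbaa
  | cbaba => ca
  | acaaabbac => acaaaaac

bab->; bb->a; bbb->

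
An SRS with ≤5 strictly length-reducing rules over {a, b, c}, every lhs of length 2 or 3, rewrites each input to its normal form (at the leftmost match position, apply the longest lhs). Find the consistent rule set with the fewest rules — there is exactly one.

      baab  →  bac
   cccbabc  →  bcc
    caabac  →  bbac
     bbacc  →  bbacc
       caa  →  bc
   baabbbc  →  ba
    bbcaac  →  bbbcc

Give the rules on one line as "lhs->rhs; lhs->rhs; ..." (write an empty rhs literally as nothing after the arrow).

ab->c; caa->bc; cb->b; cbc->a

  | baab => bac
  | cccbabc => ccbabc => cbabc => babc => bcc
  | caabac => bcbac => bbac
  | bbacc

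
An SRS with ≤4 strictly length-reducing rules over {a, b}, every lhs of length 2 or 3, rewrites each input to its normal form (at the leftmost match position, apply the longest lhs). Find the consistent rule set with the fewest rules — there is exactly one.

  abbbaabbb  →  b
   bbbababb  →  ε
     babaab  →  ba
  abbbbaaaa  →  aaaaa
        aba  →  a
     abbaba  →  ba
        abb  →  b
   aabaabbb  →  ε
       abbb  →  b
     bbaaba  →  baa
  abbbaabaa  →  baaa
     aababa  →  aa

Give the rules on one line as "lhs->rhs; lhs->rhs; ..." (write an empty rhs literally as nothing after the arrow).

  | abbbaabbb => bbaabbb => baabbb => babb => bb => b
  | bbbababb => aababb => aabb => ab => ε
  | babaab => baab => ba
  | abbbbaaaa => bbbaaaa => aaaaa

ab->; bb->b; bbb->a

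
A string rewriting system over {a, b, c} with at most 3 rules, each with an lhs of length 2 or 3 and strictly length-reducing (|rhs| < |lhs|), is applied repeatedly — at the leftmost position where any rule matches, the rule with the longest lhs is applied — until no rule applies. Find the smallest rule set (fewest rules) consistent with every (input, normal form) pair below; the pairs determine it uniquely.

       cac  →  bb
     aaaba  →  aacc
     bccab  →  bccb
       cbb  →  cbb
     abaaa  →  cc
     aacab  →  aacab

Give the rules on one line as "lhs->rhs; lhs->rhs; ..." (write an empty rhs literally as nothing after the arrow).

aba->cc; cac->bb; cca->cc

  | cac => bb
  | aaaba => aacc
  | bccab => bccb
  | cbb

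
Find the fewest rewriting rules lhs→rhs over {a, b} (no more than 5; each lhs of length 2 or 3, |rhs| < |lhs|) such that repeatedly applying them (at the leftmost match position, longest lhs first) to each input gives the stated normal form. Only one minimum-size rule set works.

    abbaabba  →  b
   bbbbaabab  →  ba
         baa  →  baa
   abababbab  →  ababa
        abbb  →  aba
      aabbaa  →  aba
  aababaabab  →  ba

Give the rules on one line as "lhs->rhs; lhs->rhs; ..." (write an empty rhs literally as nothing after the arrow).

  | abbaabba => aababba => babba => baab => bb => b
  | bbbbaabab => babaabab => babbab => baabb => bbb => ba
  | baa
  | abababbab => ababaabb => ababbb => ababa

aab->b; bb->b; bba->ab; bbb->ba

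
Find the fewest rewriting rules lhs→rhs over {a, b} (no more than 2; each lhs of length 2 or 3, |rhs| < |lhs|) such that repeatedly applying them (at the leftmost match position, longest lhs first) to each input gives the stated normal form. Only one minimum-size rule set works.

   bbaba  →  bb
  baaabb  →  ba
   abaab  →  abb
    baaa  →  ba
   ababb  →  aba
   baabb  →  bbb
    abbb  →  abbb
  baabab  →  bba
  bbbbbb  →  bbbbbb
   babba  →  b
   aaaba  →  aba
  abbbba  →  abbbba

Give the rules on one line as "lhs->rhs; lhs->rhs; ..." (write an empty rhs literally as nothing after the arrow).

  | bbaba => bbaa => bb
  | baaabb => babb => bab => ba
  | abaab => abb
  | baaa => ba

aa->; bab->ba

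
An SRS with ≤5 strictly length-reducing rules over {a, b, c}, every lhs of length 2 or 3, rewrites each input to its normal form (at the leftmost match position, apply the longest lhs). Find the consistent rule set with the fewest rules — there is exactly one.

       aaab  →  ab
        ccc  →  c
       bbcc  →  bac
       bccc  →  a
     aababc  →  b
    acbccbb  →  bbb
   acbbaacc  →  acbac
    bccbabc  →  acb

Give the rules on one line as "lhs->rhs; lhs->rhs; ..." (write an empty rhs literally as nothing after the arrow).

  | aaab => ab
  | ccc => c
  | bbcc => bac
  | bccc => acc => a

aa->; bc->a; cac->ab; cc->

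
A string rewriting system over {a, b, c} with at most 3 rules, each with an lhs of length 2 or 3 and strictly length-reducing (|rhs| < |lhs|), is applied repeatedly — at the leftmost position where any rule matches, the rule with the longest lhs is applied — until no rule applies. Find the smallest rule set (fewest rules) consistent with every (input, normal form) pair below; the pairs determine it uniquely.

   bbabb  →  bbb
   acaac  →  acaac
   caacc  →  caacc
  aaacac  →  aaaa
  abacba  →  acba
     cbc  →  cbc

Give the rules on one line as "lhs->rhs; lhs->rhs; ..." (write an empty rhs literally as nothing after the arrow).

ab->; cac->a

  | bbabb => bbb
  | acaac
  | caacc
  | aaacac => aaaa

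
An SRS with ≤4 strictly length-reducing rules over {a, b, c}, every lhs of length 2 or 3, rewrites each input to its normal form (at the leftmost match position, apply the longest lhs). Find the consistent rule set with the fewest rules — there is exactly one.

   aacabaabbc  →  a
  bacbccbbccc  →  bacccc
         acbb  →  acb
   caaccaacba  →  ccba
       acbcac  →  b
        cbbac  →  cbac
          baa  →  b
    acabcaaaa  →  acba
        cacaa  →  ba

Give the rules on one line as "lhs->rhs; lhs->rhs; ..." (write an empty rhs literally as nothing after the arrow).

  | aacabaabbc => bcabaabbc => abaabbc => abbbbc => abbbc => abbc => abc => a
  | bacbccbbccc => baccbbccc => baccbccc => bacccc
  | acbb => acb
  | caaccaacba => cbccaacba => ccaacba => ccbcba => ccba

aa->b; bb->b; bc->; cac->a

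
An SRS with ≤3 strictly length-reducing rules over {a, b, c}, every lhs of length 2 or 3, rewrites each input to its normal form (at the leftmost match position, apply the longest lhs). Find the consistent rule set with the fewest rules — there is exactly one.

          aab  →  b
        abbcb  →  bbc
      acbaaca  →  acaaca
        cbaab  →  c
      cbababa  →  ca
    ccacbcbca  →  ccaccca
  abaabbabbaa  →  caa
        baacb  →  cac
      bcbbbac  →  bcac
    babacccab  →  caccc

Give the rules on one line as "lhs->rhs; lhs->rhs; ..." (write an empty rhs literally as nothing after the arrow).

ab->b; ba->c; cb->c

  | aab => ab => b
  | abbcb => bbcb => bbc
  | acbaaca => acaaca
  | cbaab => caab => cab => cb => c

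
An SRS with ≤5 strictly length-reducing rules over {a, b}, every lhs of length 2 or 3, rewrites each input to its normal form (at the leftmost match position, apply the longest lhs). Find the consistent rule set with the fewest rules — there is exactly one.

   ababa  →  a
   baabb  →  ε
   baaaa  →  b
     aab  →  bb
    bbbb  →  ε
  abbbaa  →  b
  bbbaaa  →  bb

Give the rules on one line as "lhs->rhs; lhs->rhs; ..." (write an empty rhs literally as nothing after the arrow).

aa->b; ab->; bba->a; bbb->a

  | ababa => aba => a
  | baabb => bbbb => ab => ε
  | baaaa => bbaa => aa => b
  | aab => bb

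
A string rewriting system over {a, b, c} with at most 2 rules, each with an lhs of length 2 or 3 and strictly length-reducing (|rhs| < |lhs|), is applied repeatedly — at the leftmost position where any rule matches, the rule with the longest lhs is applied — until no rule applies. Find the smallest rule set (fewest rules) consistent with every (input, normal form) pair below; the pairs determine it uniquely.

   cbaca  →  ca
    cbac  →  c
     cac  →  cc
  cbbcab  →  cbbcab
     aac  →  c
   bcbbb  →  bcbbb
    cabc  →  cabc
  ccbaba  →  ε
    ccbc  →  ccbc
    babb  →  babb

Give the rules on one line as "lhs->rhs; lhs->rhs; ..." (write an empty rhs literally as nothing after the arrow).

ac->c; cba->

  | cbaca => ca
  | cbac => c
  | cac => cc
  | cbbcab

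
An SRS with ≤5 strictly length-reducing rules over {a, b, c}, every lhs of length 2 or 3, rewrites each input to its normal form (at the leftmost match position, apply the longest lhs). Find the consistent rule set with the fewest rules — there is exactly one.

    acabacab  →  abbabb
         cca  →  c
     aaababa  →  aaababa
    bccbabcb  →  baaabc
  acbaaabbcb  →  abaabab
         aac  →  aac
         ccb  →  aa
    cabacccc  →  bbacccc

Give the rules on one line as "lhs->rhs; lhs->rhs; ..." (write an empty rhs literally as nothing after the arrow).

bbc->ba; ca->b; cb->c; ccb->aa

  | acabacab => abbacab => abbabb
  | cca => cb => c
  | aaababa
  | bccbabcb => baaabcb => baaabc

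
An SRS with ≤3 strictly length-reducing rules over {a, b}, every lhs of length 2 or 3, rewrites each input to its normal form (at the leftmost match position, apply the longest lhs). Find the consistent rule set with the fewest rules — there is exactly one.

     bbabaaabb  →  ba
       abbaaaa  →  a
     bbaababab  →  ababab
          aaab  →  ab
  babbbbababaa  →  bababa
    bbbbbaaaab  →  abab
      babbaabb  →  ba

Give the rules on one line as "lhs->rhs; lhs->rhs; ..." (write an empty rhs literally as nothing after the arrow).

aa->a; bb->a; bba->

  | bbabaaabb => baaabb => baabb => babb => baa => ba
  | abbaaaa => aaaa => aaa => aa => a
  | bbaababab => ababab
  | aaab => aab => ab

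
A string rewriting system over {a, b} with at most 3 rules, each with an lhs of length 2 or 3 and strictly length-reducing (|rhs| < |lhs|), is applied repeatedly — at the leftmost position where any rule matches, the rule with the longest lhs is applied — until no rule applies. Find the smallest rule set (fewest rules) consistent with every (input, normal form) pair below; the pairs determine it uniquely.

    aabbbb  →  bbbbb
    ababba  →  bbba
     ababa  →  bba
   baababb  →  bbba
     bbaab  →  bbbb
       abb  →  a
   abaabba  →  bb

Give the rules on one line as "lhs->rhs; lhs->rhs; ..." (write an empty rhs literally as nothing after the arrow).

aa->b; ab->a

  | aabbbb => bbbbb
  | ababba => aabba => bbba
  | ababa => aaba => bba
  | baababb => bbbabb => bbbab => bbba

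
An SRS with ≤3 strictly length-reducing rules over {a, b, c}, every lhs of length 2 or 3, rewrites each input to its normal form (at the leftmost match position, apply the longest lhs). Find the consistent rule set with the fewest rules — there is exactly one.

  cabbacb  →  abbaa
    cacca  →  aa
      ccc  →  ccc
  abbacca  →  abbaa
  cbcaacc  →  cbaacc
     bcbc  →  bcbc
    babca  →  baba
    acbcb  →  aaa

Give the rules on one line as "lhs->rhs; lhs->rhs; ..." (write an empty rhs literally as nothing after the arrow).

  | cabbacb => abbacb => abbaa
  | cacca => acca => aca => aa
  | ccc
  | abbacca => abbaca => abbaa

acb->aa; ca->a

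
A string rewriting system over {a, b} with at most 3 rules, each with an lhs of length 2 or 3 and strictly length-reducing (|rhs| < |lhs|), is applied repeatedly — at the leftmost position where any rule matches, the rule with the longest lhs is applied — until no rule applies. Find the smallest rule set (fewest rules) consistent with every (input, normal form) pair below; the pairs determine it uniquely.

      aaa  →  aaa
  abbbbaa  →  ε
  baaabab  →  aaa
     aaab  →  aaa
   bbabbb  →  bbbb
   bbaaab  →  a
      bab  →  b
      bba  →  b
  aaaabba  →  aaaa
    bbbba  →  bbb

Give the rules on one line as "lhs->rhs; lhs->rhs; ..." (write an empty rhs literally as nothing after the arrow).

ab->a; abb->; ba->

  | aaa
  | abbbbaa => bbaa => ba => ε
  | baaabab => aabab => aaab => aaa
  | aaab => aaa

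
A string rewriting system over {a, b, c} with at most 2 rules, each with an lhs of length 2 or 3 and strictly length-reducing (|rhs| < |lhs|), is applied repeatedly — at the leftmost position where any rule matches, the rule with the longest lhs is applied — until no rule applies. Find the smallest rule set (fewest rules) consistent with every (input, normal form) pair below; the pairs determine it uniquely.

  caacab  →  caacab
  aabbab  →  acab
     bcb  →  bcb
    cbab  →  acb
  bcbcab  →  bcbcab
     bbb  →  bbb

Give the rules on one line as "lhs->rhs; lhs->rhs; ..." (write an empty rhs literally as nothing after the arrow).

  | caacab
  | aabbab => acab
  | bcb
  | cbab => acb

abb->c; cba->ac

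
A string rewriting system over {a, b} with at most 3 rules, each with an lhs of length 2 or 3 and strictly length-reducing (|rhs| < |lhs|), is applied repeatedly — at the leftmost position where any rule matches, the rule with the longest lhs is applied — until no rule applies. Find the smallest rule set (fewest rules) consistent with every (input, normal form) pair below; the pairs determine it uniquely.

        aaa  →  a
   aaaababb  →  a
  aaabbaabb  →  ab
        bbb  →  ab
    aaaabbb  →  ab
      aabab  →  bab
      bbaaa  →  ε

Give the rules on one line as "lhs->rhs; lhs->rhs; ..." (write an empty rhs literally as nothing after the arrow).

aa->; abb->b; bb->a

  | aaa => a
  | aaaababb => aababb => babb => bb => a
  | aaabbaabb => abbaabb => baabb => bbb => ab
  | bbb => ab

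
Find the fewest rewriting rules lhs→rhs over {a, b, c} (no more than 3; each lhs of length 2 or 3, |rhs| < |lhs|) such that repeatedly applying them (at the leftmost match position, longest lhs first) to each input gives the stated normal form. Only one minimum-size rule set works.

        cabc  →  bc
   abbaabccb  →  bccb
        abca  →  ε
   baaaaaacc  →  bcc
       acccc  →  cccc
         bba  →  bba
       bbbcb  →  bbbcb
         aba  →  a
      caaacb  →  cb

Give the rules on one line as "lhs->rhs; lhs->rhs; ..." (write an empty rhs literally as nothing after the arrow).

ab->; ac->c; ca->

  | cabc => bc
  | abbaabccb => baabccb => baccb => bccb
  | abca => ca => ε
  | baaaaaacc => baaaaacc => baaaacc => baaacc => baacc => bacc => bcc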